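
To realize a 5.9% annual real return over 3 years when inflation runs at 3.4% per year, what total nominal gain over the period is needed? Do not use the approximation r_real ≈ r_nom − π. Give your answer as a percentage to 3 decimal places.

Required annual nominal rate: (1+5.9%)(1+3.4%) − 1 = 9.5006%.
Cumulative over 3 years: (1 + 0.095006)^3 − 1 ≈ 0.31295.

31.295%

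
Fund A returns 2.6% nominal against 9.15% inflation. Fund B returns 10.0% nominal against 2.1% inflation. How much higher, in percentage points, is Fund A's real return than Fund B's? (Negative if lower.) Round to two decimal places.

-13.74

Fund A real return: 1.026/1.0915 − 1 = -6.001%.
Fund B real return: 1.100/1.021 − 1 = 7.738%.
Difference: -6.001 − 7.738 = -13.739 pp.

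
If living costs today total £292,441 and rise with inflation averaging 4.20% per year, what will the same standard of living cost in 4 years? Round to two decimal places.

Cumulative price-level factor: (1+4.20%)^4 ≈ 1.1788834637.
Multiplying £292,441 by the price-level factor gives the future nominal sum.

£344,753.86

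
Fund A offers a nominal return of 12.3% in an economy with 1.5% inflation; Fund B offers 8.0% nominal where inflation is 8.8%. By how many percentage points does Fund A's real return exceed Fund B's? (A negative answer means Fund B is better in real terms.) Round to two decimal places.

11.38

Fund A real return: 1.123/1.015 − 1 = 10.640%.
Fund B real return: 1.080/1.088 − 1 = -0.735%.
Difference: 10.640 − (-0.735) = 11.375 pp.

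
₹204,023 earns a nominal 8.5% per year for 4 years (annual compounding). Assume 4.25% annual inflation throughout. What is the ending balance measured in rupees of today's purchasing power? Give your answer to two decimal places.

₹239,383.29

Nominal value at maturity: ₹204,023 × (1 + 8.5%)^4 ≈ ₹282,747.05.
Price-level factor over 4 years: (1 + 4.25%)^4 ≈ 1.1811478250.
The maturity value deflated by that factor is the answer in today's purchasing power.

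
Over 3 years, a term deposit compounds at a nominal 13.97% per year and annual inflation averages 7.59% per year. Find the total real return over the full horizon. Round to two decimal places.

18.87%

The annual real rate is (1+13.97%)/(1+7.59%) − 1 = 5.9299%.
Compounded over 3 years: (1 + 0.059299)^3 − 1 ≈ 0.18866.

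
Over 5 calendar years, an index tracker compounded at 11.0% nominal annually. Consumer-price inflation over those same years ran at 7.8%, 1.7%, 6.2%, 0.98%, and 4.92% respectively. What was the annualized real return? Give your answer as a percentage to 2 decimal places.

Cumulative inflation factor: 1.078 × 1.017 × 1.062 × 1.0098 × 1.0492 ≈ 1.23355.
Nominal growth factor: 1.68506. Real growth factor = 1.68506 / 1.23355 ≈ 1.36602.
Annualized: 1.36602^(1/5) − 1 ≈ 0.06437.

6.44%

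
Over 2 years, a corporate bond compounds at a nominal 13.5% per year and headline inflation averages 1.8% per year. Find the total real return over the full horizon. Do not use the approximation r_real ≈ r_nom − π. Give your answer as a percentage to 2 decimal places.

24.31%

The annual real rate is (1+13.5%)/(1+1.8%) − 1 = 11.4931%.
Compounded over 2 years: (1 + 0.114931)^2 − 1 ≈ 0.24307.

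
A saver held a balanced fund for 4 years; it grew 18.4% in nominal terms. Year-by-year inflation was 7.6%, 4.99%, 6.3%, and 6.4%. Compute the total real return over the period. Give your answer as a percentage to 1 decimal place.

-7.3%

Cumulative inflation factor: 1.076 × 1.0499 × 1.063 × 1.064 ≈ 1.27772.
Nominal growth factor: 1.18400. Real growth factor = 1.18400 / 1.27772 ≈ 0.92665.
Total real return ≈ -7.3348%.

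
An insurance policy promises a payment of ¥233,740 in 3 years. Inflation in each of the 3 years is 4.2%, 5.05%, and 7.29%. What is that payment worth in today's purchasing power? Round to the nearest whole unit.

Price-level factor over 3 years: 1.042 × 1.0505 × 1.0729 = 1.1744188709.
Purchasing power today: ¥233,740 divided by that factor.

¥199,026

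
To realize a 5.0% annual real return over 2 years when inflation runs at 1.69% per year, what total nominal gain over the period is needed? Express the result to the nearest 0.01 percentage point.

14.01%

Required annual nominal rate: (1+5.0%)(1+1.69%) − 1 = 6.7745%.
Cumulative over 2 years: (1 + 0.067745)^2 − 1 ≈ 0.14008.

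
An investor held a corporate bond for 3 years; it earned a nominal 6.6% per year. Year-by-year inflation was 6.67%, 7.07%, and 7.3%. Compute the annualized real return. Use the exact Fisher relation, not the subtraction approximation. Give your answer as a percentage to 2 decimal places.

-0.39%

Cumulative inflation factor: 1.0667 × 1.0707 × 1.073 ≈ 1.22549.
Nominal growth factor: 1.21136. Real growth factor = 1.21136 / 1.22549 ≈ 0.98847.
Annualized: 0.98847^(1/3) − 1 ≈ -0.00386.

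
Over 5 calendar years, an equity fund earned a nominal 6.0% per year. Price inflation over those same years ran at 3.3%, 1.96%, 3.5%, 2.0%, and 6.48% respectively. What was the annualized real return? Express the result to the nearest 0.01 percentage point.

Cumulative inflation factor: 1.033 × 1.0196 × 1.035 × 1.020 × 1.0648 ≈ 1.18396.
Nominal growth factor: 1.33823. Real growth factor = 1.33823 / 1.18396 ≈ 1.13029.
Annualized: 1.13029^(1/5) − 1 ≈ 0.02480.

2.48%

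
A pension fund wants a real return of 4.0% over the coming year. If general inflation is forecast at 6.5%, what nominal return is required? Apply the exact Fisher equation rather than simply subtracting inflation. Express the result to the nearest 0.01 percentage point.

10.76%

By the Fisher equation, 1 + r_nom = (1 + 4.0%)(1 + 6.5%) = 1.040 × 1.065 = 1.1076.
So r_nom = 10.76%.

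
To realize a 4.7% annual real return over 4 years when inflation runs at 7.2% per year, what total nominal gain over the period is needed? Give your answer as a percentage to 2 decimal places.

Required annual nominal rate: (1+4.7%)(1+7.2%) − 1 = 12.2384%.
Cumulative over 4 years: (1 + 0.122384)^4 − 1 ≈ 0.58696.

58.70%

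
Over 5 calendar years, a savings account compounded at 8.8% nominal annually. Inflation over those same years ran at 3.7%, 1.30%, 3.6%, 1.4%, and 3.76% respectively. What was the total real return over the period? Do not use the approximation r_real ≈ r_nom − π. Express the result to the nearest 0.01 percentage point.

Cumulative inflation factor: 1.037 × 1.0130 × 1.036 × 1.014 × 1.0376 ≈ 1.14503.
Nominal growth factor: 1.52456. Real growth factor = 1.52456 / 1.14503 ≈ 1.33146.
Total real return ≈ 33.1461%.

33.15%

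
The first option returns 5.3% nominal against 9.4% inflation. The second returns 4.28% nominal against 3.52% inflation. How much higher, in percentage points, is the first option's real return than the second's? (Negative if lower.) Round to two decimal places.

-4.48

The first option real return: 1.053/1.094 − 1 = -3.748%.
The second real return: 1.0428/1.0352 − 1 = 0.734%.
Difference: -3.748 − 0.734 = -4.482 pp.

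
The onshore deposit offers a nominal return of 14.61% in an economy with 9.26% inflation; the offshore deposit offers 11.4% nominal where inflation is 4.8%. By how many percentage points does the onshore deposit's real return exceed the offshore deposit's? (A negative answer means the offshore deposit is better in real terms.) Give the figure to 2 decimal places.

The onshore deposit real return: 1.1461/1.0926 − 1 = 4.897%.
The offshore deposit real return: 1.114/1.048 − 1 = 6.298%.
Difference: 4.897 − 6.298 = -1.401 pp.

-1.40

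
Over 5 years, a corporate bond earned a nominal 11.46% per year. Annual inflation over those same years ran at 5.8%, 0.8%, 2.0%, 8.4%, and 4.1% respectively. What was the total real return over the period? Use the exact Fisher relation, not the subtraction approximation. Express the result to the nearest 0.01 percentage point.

40.14%

Cumulative inflation factor: 1.058 × 1.008 × 1.020 × 1.084 × 1.041 ≈ 1.22751.
Nominal growth factor: 1.72026. Real growth factor = 1.72026 / 1.22751 ≈ 1.40142.
Total real return ≈ 40.1422%.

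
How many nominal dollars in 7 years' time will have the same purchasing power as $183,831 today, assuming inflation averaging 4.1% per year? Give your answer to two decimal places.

$243,541.99

Cumulative price-level factor: (1+4.1%)^7 ≈ 1.3248146031.
Multiplying $183,831 by the price-level factor gives the future nominal sum.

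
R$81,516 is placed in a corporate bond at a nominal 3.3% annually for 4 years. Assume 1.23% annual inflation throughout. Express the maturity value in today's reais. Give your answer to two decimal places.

Nominal value at maturity: R$81,516 × (1 + 3.3%)^4 ≈ R$92,820.55.
Price-level factor over 4 years: (1 + 1.23%)^4 ≈ 1.0501152064.
Dividing the nominal maturity value by the price-level factor gives the value in today's money.

R$88,390.83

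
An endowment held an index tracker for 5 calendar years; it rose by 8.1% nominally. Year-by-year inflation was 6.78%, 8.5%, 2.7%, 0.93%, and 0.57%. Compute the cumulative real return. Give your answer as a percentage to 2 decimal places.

Cumulative inflation factor: 1.0678 × 1.085 × 1.027 × 1.0093 × 1.0057 ≈ 1.20775.
Nominal growth factor: 1.08100. Real growth factor = 1.08100 / 1.20775 ≈ 0.89505.
Total real return ≈ -10.4951%.

-10.50%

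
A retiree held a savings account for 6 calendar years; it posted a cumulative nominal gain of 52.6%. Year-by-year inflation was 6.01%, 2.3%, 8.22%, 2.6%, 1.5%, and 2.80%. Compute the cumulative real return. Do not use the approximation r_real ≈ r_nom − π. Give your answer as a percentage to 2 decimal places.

21.46%

Cumulative inflation factor: 1.0601 × 1.023 × 1.0822 × 1.026 × 1.015 × 1.0280 ≈ 1.25642.
Nominal growth factor: 1.52600. Real growth factor = 1.52600 / 1.25642 ≈ 1.21456.
Total real return ≈ 21.4557%.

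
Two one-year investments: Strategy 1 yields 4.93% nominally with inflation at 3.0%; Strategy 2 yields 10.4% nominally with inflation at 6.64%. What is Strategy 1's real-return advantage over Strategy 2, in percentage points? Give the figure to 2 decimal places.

Strategy 1 real return: 1.0493/1.030 − 1 = 1.874%.
Strategy 2 real return: 1.104/1.0664 − 1 = 3.526%.
Difference: 1.874 − 3.526 = -1.652 pp.

-1.65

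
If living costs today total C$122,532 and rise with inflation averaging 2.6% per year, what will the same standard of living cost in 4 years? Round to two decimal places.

Cumulative price-level factor: (1+2.6%)^4 ≈ 1.1081267610.
Multiplying C$122,532 by the price-level factor gives the future nominal sum.

C$135,780.99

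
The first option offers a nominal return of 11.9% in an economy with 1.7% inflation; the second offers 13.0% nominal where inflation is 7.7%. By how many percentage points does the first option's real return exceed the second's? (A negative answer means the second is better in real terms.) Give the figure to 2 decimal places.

The first option real return: 1.119/1.017 − 1 = 10.029%.
The second real return: 1.130/1.077 − 1 = 4.921%.
Difference: 10.029 − 4.921 = 5.108 pp.

5.11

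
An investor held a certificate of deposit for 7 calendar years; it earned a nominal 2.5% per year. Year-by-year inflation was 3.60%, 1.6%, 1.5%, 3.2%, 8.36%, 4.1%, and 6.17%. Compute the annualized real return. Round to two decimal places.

-1.49%

Cumulative inflation factor: 1.0360 × 1.016 × 1.015 × 1.032 × 1.0836 × 1.041 × 1.0617 ≈ 1.32045.
Nominal growth factor: 1.18869. Real growth factor = 1.18869 / 1.32045 ≈ 0.90022.
Annualized: 0.90022^(1/7) − 1 ≈ -0.01491.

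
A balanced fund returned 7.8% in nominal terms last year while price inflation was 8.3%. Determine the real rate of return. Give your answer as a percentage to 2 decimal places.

Real return via the Fisher equation: (1 + 7.8%)/(1 + 8.3%) − 1 = 1.078/1.083 − 1 ≈ -0.00462.

-0.46%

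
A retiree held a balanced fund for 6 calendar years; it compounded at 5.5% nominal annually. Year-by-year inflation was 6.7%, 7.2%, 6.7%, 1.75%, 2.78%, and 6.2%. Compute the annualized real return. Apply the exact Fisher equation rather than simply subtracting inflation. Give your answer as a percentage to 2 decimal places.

Cumulative inflation factor: 1.067 × 1.072 × 1.067 × 1.0175 × 1.0278 × 1.062 ≈ 1.35547.
Nominal growth factor: 1.37884. Real growth factor = 1.37884 / 1.35547 ≈ 1.01724.
Annualized: 1.01724^(1/6) − 1 ≈ 0.00285.

0.29%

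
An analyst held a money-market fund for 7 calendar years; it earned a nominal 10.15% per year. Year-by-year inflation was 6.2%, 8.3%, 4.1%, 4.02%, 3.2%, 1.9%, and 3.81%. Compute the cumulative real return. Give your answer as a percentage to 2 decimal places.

Cumulative inflation factor: 1.062 × 1.083 × 1.041 × 1.0402 × 1.032 × 1.019 × 1.0381 ≈ 1.35961.
Nominal growth factor: 1.96739. Real growth factor = 1.96739 / 1.35961 ≈ 1.44703.
Total real return ≈ 44.7031%.

44.70%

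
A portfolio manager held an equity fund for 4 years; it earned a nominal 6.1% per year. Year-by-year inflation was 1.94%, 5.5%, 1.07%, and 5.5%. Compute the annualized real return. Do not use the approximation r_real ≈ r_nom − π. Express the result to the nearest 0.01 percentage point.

Cumulative inflation factor: 1.0194 × 1.055 × 1.0107 × 1.055 ≈ 1.14676.
Nominal growth factor: 1.26725. Real growth factor = 1.26725 / 1.14676 ≈ 1.10507.
Annualized: 1.10507^(1/4) − 1 ≈ 0.02529.

2.53%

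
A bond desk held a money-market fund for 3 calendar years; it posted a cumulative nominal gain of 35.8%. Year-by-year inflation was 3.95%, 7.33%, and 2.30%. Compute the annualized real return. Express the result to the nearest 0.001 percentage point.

Cumulative inflation factor: 1.0395 × 1.0733 × 1.0230 ≈ 1.14136.
Nominal growth factor: 1.35800. Real growth factor = 1.35800 / 1.14136 ≈ 1.18981.
Annualized: 1.18981^(1/3) − 1 ≈ 0.05964.

5.964%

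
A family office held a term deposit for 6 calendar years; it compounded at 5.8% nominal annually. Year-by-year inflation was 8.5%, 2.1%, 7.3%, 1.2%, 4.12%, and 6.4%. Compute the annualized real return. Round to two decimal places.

Cumulative inflation factor: 1.085 × 1.021 × 1.073 × 1.012 × 1.0412 × 1.064 ≈ 1.33264.
Nominal growth factor: 1.40254. Real growth factor = 1.40254 / 1.33264 ≈ 1.05245.
Annualized: 1.05245^(1/6) − 1 ≈ 0.00856.

0.86%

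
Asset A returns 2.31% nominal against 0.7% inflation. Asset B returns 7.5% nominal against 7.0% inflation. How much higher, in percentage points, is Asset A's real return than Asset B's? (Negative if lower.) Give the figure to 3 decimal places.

Asset A real return: 1.0231/1.007 − 1 = 1.5988%.
Asset B real return: 1.075/1.070 − 1 = 0.4673%.
Difference: 1.5988 − 0.4673 = 1.1315 pp.

1.132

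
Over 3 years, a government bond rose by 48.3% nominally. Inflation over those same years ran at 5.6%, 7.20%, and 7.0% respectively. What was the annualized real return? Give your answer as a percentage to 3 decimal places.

6.979%

Cumulative inflation factor: 1.056 × 1.0720 × 1.070 ≈ 1.21127.
Nominal growth factor: 1.48300. Real growth factor = 1.48300 / 1.21127 ≈ 1.22433.
Annualized: 1.22433^(1/3) − 1 ≈ 0.06979.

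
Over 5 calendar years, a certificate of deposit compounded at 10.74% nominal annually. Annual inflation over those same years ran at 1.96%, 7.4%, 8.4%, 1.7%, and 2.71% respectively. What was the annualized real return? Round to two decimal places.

6.08%

Cumulative inflation factor: 1.0196 × 1.074 × 1.084 × 1.017 × 1.0271 ≈ 1.23993.
Nominal growth factor: 1.66542. Real growth factor = 1.66542 / 1.23993 ≈ 1.34315.
Annualized: 1.34315^(1/5) − 1 ≈ 0.06078.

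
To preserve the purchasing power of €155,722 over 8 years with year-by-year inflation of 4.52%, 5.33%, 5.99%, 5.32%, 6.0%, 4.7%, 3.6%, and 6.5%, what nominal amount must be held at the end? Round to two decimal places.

€234,336.05

Cumulative price-level factor: 1.0452 × 1.0533 × 1.0599 × 1.0532 × 1.060 × 1.047 × 1.036 × 1.065 ≈ 1.5048358812.
The nominal amount required is €155,722 scaled up by that factor.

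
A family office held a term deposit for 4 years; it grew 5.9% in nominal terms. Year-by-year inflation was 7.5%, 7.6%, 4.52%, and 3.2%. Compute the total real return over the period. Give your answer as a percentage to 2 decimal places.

-15.12%

Cumulative inflation factor: 1.075 × 1.076 × 1.0452 × 1.032 ≈ 1.24767.
Nominal growth factor: 1.05900. Real growth factor = 1.05900 / 1.24767 ≈ 0.84878.
Total real return ≈ -15.1218%.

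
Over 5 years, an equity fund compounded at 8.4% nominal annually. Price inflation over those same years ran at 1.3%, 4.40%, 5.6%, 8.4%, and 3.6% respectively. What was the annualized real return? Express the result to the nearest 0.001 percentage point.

Cumulative inflation factor: 1.013 × 1.0440 × 1.056 × 1.084 × 1.036 ≈ 1.25419.
Nominal growth factor: 1.49674. Real growth factor = 1.49674 / 1.25419 ≈ 1.19339.
Annualized: 1.19339^(1/5) − 1 ≈ 0.03599.

3.599%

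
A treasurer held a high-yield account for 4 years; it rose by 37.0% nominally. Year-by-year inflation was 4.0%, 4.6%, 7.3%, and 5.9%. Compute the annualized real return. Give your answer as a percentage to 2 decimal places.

Cumulative inflation factor: 1.040 × 1.046 × 1.073 × 1.059 ≈ 1.23612.
Nominal growth factor: 1.37000. Real growth factor = 1.37000 / 1.23612 ≈ 1.10831.
Annualized: 1.10831^(1/4) − 1 ≈ 0.02604.

2.60%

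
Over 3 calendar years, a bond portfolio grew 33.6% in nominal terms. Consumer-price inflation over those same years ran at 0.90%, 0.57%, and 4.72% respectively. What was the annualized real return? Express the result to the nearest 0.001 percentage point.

Cumulative inflation factor: 1.0090 × 1.0057 × 1.0472 ≈ 1.06265.
Nominal growth factor: 1.33600. Real growth factor = 1.33600 / 1.06265 ≈ 1.25724.
Annualized: 1.25724^(1/3) − 1 ≈ 0.07929.

7.929%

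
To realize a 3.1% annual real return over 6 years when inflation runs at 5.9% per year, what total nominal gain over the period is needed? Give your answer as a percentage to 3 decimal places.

69.406%

Required annual nominal rate: (1+3.1%)(1+5.9%) − 1 = 9.1829%.
Cumulative over 6 years: (1 + 0.091829)^6 − 1 ≈ 0.69406.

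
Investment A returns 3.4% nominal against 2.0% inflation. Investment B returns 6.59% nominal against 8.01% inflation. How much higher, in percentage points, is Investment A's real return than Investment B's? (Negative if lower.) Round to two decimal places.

2.69

Investment A real return: 1.034/1.020 − 1 = 1.373%.
Investment B real return: 1.0659/1.0801 − 1 = -1.315%.
Difference: 1.373 − (-1.315) = 2.688 pp.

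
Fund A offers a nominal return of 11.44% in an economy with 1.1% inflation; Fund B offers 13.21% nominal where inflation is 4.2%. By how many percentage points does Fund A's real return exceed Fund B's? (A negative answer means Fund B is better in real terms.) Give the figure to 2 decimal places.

1.58

Fund A real return: 1.1144/1.011 − 1 = 10.227%.
Fund B real return: 1.1321/1.042 − 1 = 8.647%.
Difference: 10.227 − 8.647 = 1.580 pp.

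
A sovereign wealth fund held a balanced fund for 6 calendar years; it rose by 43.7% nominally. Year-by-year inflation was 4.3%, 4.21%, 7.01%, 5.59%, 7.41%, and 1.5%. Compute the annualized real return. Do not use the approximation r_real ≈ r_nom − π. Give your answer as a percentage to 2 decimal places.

Cumulative inflation factor: 1.043 × 1.0421 × 1.0701 × 1.0559 × 1.0741 × 1.015 ≈ 1.33891.
Nominal growth factor: 1.43700. Real growth factor = 1.43700 / 1.33891 ≈ 1.07326.
Annualized: 1.07326^(1/6) − 1 ≈ 0.01185.

1.19%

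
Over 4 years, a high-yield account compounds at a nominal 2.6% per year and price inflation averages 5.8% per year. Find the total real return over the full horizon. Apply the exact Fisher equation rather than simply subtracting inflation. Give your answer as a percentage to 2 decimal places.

-11.56%

The annual real rate is (1+2.6%)/(1+5.8%) − 1 = -3.0246%.
Compounded over 4 years: (1 + -0.030246)^4 − 1 ≈ -0.11560.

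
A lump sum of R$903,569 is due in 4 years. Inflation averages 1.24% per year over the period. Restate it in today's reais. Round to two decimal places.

R$860,107.58

Price-level factor over 4 years: (1 + 1.24%)^4 ≈ 1.0505302101.
Purchasing power today: R$903,569 divided by that factor.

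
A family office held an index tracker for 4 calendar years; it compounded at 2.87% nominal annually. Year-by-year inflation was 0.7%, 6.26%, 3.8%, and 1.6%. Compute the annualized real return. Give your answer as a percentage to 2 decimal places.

Cumulative inflation factor: 1.007 × 1.0626 × 1.038 × 1.016 ≈ 1.12847.
Nominal growth factor: 1.11984. Real growth factor = 1.11984 / 1.12847 ≈ 0.99235.
Annualized: 0.99235^(1/4) − 1 ≈ -0.00192.

-0.19%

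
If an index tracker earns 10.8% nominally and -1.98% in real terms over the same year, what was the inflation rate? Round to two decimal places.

From (1+r_nom) = (1+r_real)(1+π), we get 1+π = (1 + 10.8%)/(1 − 1.98%) = 1.108/0.9802 ≈ 1.13038.
So π ≈ 13.0382%.

13.04%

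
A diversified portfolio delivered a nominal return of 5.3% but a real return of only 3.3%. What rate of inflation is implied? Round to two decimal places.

1.94%

From (1+r_nom) = (1+r_real)(1+π), we get 1+π = (1 + 5.3%)/(1 + 3.3%) = 1.053/1.033 ≈ 1.01936.
So π ≈ 1.9361%.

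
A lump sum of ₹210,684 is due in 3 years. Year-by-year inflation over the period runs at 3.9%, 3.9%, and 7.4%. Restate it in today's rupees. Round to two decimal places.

₹181,717.26

Price-level factor over 3 years: 1.039 × 1.039 × 1.074 = 1.159405554.
Purchasing power today: ₹210,684 divided by that factor.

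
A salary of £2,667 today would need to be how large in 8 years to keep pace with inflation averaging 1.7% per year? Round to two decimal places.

£3,052.04

Cumulative price-level factor: (1+1.7%)^8 ≈ 1.1443730547.
The nominal amount required is £2,667 scaled up by that factor.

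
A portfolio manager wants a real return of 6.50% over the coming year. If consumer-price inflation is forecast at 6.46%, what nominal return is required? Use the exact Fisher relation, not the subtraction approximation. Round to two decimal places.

13.38%

By the Fisher equation, 1 + r_nom = (1 + 6.50%)(1 + 6.46%) = 1.0650 × 1.0646 = 1.133799.
So r_nom = 13.3799%.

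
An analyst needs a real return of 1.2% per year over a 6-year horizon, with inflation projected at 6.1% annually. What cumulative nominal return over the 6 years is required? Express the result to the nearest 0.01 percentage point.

53.24%

Required annual nominal rate: (1+1.2%)(1+6.1%) − 1 = 7.3732%.
Cumulative over 6 years: (1 + 0.073732)^6 − 1 ≈ 0.53241.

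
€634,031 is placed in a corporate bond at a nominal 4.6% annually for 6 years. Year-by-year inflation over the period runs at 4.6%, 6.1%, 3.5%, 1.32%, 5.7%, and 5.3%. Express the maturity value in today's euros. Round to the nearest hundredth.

€641,083.56

Nominal value at maturity: €634,031 × (1 + 4.6%)^6 ≈ €830,425.35.
Price-level factor over 6 years: 1.046 × 1.061 × 1.035 × 1.0132 × 1.057 × 1.053 ≈ 1.2953465055.
The maturity value deflated by that factor is the answer in today's purchasing power.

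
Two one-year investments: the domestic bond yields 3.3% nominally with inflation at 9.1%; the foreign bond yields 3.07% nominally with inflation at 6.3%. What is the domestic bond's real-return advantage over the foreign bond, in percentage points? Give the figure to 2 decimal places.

The domestic bond real return: 1.033/1.091 − 1 = -5.316%.
The foreign bond real return: 1.0307/1.063 − 1 = -3.039%.
Difference: -5.316 − (-3.039) = -2.277 pp.

-2.28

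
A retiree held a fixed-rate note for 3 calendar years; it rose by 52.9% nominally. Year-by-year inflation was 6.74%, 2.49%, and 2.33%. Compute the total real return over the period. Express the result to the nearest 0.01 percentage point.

Cumulative inflation factor: 1.0674 × 1.0249 × 1.0233 ≈ 1.11947.
Nominal growth factor: 1.52900. Real growth factor = 1.52900 / 1.11947 ≈ 1.36583.
Total real return ≈ 36.5827%.

36.58%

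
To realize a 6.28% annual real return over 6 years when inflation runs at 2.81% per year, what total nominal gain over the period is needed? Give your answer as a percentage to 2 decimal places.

70.19%

Required annual nominal rate: (1+6.28%)(1+2.81%) − 1 = 9.266468%.
Cumulative over 6 years: (1 + 0.09266468)^6 − 1 ≈ 0.70185.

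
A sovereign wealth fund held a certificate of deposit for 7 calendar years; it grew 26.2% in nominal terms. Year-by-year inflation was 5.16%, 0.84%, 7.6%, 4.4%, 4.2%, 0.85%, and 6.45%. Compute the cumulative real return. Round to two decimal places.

-5.29%

Cumulative inflation factor: 1.0516 × 1.0084 × 1.076 × 1.044 × 1.042 × 1.0085 × 1.0645 ≈ 1.33256.
Nominal growth factor: 1.26200. Real growth factor = 1.26200 / 1.33256 ≈ 0.94705.
Total real return ≈ -5.2948%.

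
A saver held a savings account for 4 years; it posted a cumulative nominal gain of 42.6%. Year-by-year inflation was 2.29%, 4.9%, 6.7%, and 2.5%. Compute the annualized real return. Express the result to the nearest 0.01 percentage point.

4.99%

Cumulative inflation factor: 1.0229 × 1.049 × 1.067 × 1.025 ≈ 1.17354.
Nominal growth factor: 1.42600. Real growth factor = 1.42600 / 1.17354 ≈ 1.21513.
Annualized: 1.21513^(1/4) − 1 ≈ 0.04992.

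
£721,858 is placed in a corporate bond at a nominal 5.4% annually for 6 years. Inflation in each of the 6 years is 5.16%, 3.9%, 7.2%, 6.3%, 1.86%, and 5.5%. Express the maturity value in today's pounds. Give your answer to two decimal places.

£739,682.14

Nominal value at maturity: £721,858 × (1 + 5.4%)^6 ≈ £989,681.47.
Price-level factor over 6 years: 1.0516 × 1.039 × 1.072 × 1.063 × 1.0186 × 1.055 ≈ 1.3379821093.
Dividing the nominal maturity value by the price-level factor gives the value in today's money.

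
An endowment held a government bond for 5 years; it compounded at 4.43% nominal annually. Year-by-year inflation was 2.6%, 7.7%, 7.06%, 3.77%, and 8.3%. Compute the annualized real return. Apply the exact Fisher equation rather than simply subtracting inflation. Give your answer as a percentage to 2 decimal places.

-1.35%

Cumulative inflation factor: 1.026 × 1.077 × 1.0706 × 1.0377 × 1.083 ≈ 1.32951.
Nominal growth factor: 1.24201. Real growth factor = 1.24201 / 1.32951 ≈ 0.93419.
Annualized: 0.93419^(1/5) − 1 ≈ -0.01352.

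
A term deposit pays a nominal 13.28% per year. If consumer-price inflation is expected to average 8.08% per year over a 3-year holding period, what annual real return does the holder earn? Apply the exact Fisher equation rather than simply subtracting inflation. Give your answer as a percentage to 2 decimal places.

4.81%

With constant rates the annual real return is the same each year: (1+13.28%)/(1+8.08%) − 1 = 0.04811.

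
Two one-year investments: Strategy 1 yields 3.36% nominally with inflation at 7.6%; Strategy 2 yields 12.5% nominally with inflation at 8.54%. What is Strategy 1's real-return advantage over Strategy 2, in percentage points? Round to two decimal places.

Strategy 1 real return: 1.0336/1.076 − 1 = -3.941%.
Strategy 2 real return: 1.125/1.0854 − 1 = 3.648%.
Difference: -3.941 − 3.648 = -7.589 pp.

-7.59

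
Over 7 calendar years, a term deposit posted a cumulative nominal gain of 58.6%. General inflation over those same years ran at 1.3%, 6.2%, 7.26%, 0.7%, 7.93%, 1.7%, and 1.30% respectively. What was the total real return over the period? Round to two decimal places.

Cumulative inflation factor: 1.013 × 1.062 × 1.0726 × 1.007 × 1.0793 × 1.017 × 1.0130 ≈ 1.29203.
Nominal growth factor: 1.58600. Real growth factor = 1.58600 / 1.29203 ≈ 1.22752.
Total real return ≈ 22.7522%.

22.75%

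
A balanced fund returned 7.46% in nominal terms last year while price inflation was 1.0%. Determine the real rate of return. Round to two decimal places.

6.40%

Real return via the Fisher equation: (1 + 7.46%)/(1 + 1.0%) − 1 = 1.0746/1.010 − 1 ≈ 0.06396.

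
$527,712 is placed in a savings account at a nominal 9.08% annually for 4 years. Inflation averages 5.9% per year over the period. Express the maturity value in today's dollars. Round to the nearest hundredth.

$594,009.85

Nominal value at maturity: $527,712 × (1 + 9.08%)^4 ≈ $747,097.85.
Price-level factor over 4 years: (1 + 5.9%)^4 ≈ 1.2577196334.
The maturity value deflated by that factor is the answer in today's purchasing power.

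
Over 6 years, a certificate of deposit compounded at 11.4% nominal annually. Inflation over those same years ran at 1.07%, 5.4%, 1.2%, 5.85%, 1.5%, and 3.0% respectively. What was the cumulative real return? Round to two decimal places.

Cumulative inflation factor: 1.0107 × 1.054 × 1.012 × 1.0585 × 1.015 × 1.030 ≈ 1.19299.
Nominal growth factor: 1.91122. Real growth factor = 1.91122 / 1.19299 ≈ 1.60204.
Total real return ≈ 60.2041%.

60.20%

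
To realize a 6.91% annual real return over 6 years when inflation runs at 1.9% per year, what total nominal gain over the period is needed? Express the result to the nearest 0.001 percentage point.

Required annual nominal rate: (1+6.91%)(1+1.9%) − 1 = 8.94129%.
Cumulative over 6 years: (1 + 0.0894129)^6 − 1 ≈ 0.67169.

67.169%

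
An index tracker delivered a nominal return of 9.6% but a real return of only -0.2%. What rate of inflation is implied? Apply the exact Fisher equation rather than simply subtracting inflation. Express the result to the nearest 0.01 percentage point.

9.82%

From (1+r_nom) = (1+r_real)(1+π), we get 1+π = (1 + 9.6%)/(1 − 0.2%) = 1.096/0.998 ≈ 1.09820.
So π ≈ 9.8196%.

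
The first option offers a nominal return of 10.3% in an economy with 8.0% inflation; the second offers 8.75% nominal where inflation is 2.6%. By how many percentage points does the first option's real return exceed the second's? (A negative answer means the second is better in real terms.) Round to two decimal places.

-3.86

The first option real return: 1.103/1.080 − 1 = 2.130%.
The second real return: 1.0875/1.026 − 1 = 5.994%.
Difference: 2.130 − 5.994 = -3.864 pp.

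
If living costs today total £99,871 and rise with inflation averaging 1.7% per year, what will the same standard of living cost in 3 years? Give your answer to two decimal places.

Cumulative price-level factor: (1+1.7%)^3 = 1.051871913.
Multiplying £99,871 by the price-level factor gives the future nominal sum.

£105,051.50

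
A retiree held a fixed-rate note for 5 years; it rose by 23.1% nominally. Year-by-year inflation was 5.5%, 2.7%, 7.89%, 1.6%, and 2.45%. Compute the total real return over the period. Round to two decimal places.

1.17%

Cumulative inflation factor: 1.055 × 1.027 × 1.0789 × 1.016 × 1.0245 ≈ 1.21677.
Nominal growth factor: 1.23100. Real growth factor = 1.23100 / 1.21677 ≈ 1.01169.
Total real return ≈ 1.1692%.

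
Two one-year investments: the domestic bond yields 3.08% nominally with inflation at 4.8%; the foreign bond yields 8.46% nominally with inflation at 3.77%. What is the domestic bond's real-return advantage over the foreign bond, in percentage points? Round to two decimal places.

-6.16

The domestic bond real return: 1.0308/1.048 − 1 = -1.641%.
The foreign bond real return: 1.0846/1.0377 − 1 = 4.520%.
Difference: -1.641 − 4.520 = -6.161 pp.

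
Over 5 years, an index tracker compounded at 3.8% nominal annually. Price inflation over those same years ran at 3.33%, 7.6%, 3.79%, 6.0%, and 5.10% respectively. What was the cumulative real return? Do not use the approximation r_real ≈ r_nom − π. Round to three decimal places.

-6.269%

Cumulative inflation factor: 1.0333 × 1.076 × 1.0379 × 1.060 × 1.0510 ≈ 1.28559.
Nominal growth factor: 1.20500. Real growth factor = 1.20500 / 1.28559 ≈ 0.93731.
Total real return ≈ -6.2688%.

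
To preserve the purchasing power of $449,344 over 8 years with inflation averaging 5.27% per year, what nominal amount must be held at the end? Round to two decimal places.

$677,666.36

Cumulative price-level factor: (1+5.27%)^8 ≈ 1.5081237646.
Multiplying $449,344 by the price-level factor gives the future nominal sum.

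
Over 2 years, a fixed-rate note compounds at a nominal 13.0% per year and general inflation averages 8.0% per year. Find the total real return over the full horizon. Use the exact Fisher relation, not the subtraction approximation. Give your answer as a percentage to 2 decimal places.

9.47%

The annual real rate is (1+13.0%)/(1+8.0%) − 1 = 4.6296%.
Compounded over 2 years: (1 + 0.046296)^2 − 1 ≈ 0.09474.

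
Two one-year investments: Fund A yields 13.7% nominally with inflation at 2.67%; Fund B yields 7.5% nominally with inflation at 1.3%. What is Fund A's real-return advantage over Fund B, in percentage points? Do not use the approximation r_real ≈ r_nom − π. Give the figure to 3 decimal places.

Fund A real return: 1.137/1.0267 − 1 = 10.7432%.
Fund B real return: 1.075/1.013 − 1 = 6.1204%.
Difference: 10.7432 − 6.1204 = 4.6228 pp.

4.623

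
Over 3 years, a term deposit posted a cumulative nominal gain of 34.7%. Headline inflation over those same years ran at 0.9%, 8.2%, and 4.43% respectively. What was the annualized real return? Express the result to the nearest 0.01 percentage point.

5.72%

Cumulative inflation factor: 1.009 × 1.082 × 1.0443 ≈ 1.14010.
Nominal growth factor: 1.34700. Real growth factor = 1.34700 / 1.14010 ≈ 1.18147.
Annualized: 1.18147^(1/3) − 1 ≈ 0.05716.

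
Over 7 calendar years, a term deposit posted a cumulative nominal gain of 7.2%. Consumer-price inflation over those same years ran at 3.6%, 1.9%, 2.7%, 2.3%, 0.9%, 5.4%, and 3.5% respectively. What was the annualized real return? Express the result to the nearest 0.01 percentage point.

Cumulative inflation factor: 1.036 × 1.019 × 1.027 × 1.023 × 1.009 × 1.054 × 1.035 ≈ 1.22082.
Nominal growth factor: 1.07200. Real growth factor = 1.07200 / 1.22082 ≈ 0.87810.
Annualized: 0.87810^(1/7) − 1 ≈ -0.01840.

-1.84%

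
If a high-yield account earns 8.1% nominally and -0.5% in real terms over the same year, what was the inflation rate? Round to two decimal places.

From (1+r_nom) = (1+r_real)(1+π), we get 1+π = (1 + 8.1%)/(1 − 0.5%) = 1.081/0.995 ≈ 1.08643.
So π ≈ 8.6432%.

8.64%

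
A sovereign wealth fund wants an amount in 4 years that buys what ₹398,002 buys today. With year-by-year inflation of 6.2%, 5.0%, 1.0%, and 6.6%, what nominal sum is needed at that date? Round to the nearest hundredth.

Cumulative price-level factor: 1.062 × 1.050 × 1.010 × 1.066 = 1.200583566.
The nominal amount required is ₹398,002 scaled up by that factor.

₹477,834.66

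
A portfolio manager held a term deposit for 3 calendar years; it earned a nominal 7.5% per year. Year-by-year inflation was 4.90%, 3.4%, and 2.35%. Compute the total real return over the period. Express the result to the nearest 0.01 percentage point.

11.90%

Cumulative inflation factor: 1.0490 × 1.034 × 1.0235 ≈ 1.11016.
Nominal growth factor: 1.24230. Real growth factor = 1.24230 / 1.11016 ≈ 1.11903.
Total real return ≈ 11.9029%.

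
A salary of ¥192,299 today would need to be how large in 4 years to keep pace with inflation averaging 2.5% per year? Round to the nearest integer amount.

Cumulative price-level factor: (1+2.5%)^4 ≈ 1.1038128906.
Multiplying ¥192,299 by the price-level factor gives the future nominal sum.

¥212,262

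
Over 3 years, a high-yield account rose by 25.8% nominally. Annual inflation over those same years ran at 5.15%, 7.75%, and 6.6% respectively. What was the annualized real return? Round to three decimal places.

1.368%

Cumulative inflation factor: 1.0515 × 1.0775 × 1.066 ≈ 1.20777.
Nominal growth factor: 1.25800. Real growth factor = 1.25800 / 1.20777 ≈ 1.04159.
Annualized: 1.04159^(1/3) − 1 ≈ 0.01368.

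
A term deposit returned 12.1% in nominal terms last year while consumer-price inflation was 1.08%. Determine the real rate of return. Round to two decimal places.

Real return via the Fisher equation: (1 + 12.1%)/(1 + 1.08%) − 1 = 1.121/1.0108 − 1 ≈ 0.10902.

10.90%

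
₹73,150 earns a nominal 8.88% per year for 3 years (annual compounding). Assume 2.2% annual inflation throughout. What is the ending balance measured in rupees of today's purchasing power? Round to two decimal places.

Nominal value at maturity: ₹73,150 × (1 + 8.88%)^3 ≈ ₹94,418.84.
Price-level factor over 3 years: (1 + 2.2%)^3 = 1.067462648.
Dividing the nominal maturity value by the price-level factor gives the value in today's money.

₹88,451.66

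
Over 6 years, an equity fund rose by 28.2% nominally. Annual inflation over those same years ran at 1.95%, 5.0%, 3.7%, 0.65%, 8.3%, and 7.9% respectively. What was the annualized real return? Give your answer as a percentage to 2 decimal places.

Cumulative inflation factor: 1.0195 × 1.050 × 1.037 × 1.0065 × 1.083 × 1.079 ≈ 1.30563.
Nominal growth factor: 1.28200. Real growth factor = 1.28200 / 1.30563 ≈ 0.98190.
Annualized: 0.98190^(1/6) − 1 ≈ -0.00304.

-0.30%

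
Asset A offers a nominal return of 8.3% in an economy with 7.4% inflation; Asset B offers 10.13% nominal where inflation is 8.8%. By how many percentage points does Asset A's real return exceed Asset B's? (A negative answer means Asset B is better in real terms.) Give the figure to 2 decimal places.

-0.38

Asset A real return: 1.083/1.074 − 1 = 0.838%.
Asset B real return: 1.1013/1.088 − 1 = 1.222%.
Difference: 0.838 − 1.222 = -0.384 pp.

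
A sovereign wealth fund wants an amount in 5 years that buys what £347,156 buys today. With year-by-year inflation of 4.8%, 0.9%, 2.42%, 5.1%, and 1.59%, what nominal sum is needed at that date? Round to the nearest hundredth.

Cumulative price-level factor: 1.048 × 1.009 × 1.0242 × 1.051 × 1.0159 ≈ 1.1563542389.
The nominal amount required is £347,156 scaled up by that factor.

£401,435.31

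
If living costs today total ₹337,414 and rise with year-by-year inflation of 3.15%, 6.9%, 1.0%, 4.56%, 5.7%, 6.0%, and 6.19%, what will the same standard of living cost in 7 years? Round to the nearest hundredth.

Cumulative price-level factor: 1.0315 × 1.069 × 1.010 × 1.0456 × 1.057 × 1.060 × 1.0619 ≈ 1.3854739333.
The nominal amount required is ₹337,414 scaled up by that factor.

₹467,478.30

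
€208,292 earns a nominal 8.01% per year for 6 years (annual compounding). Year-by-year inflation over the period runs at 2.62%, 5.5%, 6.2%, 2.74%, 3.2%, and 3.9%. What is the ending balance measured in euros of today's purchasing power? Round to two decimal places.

Nominal value at maturity: €208,292 × (1 + 8.01%)^6 ≈ €330,716.90.
Price-level factor over 6 years: 1.0262 × 1.055 × 1.062 × 1.0274 × 1.032 × 1.039 ≈ 1.2666125678.
The maturity value deflated by that factor is the answer in today's purchasing power.

€261,103.44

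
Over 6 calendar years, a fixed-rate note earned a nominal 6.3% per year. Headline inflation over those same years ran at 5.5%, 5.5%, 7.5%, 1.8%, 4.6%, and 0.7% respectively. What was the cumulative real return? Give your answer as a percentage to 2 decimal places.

Cumulative inflation factor: 1.055 × 1.055 × 1.075 × 1.018 × 1.046 × 1.007 ≈ 1.28299.
Nominal growth factor: 1.44278. Real growth factor = 1.44278 / 1.28299 ≈ 1.12455.
Total real return ≈ 12.4546%.

12.45%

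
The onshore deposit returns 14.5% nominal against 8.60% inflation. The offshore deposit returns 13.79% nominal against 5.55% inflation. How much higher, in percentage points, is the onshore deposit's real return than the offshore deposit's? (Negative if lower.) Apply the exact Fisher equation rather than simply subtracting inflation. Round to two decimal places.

-2.37

The onshore deposit real return: 1.145/1.0860 − 1 = 5.433%.
The offshore deposit real return: 1.1379/1.0555 − 1 = 7.807%.
Difference: 5.433 − 7.807 = -2.374 pp.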